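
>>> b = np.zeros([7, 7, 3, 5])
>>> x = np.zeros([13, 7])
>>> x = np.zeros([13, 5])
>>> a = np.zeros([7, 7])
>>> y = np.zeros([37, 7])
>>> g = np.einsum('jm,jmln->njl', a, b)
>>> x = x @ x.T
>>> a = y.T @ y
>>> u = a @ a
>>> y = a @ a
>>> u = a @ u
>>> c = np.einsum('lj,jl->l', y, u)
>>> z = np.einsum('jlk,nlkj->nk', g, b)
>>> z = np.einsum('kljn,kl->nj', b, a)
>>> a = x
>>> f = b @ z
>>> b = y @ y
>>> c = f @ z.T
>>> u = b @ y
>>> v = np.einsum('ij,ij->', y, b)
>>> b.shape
(7, 7)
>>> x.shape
(13, 13)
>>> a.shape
(13, 13)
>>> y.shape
(7, 7)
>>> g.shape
(5, 7, 3)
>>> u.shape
(7, 7)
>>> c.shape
(7, 7, 3, 5)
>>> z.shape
(5, 3)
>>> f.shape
(7, 7, 3, 3)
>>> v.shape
()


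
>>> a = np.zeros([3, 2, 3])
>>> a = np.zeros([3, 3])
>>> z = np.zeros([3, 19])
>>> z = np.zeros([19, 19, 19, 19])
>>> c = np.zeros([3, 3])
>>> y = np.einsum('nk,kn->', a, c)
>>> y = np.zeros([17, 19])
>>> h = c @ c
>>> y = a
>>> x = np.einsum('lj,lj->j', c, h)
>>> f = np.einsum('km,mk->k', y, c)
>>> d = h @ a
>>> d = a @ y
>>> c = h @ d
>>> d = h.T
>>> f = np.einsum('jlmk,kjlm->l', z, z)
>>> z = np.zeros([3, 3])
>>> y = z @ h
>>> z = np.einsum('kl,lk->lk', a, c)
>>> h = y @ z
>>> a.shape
(3, 3)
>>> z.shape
(3, 3)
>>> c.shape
(3, 3)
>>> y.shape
(3, 3)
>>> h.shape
(3, 3)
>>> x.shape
(3,)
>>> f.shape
(19,)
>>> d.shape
(3, 3)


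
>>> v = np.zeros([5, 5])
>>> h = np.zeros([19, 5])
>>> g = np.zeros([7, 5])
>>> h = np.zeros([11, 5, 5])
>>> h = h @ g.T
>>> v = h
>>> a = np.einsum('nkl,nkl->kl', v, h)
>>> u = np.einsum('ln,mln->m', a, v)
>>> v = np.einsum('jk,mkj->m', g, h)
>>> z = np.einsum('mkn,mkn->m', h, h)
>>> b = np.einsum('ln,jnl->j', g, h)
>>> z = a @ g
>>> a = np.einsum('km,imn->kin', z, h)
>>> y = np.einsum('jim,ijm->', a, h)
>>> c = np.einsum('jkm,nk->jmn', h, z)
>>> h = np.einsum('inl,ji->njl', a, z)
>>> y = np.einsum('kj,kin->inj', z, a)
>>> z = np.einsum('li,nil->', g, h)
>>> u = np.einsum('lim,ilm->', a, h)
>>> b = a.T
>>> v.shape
(11,)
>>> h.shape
(11, 5, 7)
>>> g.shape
(7, 5)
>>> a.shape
(5, 11, 7)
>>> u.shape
()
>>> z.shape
()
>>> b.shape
(7, 11, 5)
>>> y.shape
(11, 7, 5)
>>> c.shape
(11, 7, 5)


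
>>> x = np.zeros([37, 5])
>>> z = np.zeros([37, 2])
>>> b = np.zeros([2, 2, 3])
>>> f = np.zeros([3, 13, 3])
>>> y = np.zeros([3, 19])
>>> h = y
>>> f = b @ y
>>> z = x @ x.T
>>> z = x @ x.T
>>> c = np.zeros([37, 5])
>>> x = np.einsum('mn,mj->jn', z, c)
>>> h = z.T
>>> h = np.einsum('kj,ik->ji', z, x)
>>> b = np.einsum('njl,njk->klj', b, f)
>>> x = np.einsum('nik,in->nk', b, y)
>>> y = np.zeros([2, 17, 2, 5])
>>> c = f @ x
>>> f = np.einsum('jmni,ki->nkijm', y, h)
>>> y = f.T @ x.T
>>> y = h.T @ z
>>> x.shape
(19, 2)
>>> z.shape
(37, 37)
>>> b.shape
(19, 3, 2)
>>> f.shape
(2, 37, 5, 2, 17)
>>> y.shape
(5, 37)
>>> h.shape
(37, 5)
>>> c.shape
(2, 2, 2)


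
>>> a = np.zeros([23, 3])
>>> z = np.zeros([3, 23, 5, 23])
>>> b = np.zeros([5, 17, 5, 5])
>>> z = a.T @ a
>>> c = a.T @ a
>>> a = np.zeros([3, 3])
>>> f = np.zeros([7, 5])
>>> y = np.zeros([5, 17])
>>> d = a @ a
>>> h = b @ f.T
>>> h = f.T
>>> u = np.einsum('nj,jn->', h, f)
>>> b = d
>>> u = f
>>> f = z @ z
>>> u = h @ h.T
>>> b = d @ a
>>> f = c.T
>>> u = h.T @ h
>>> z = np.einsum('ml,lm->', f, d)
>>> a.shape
(3, 3)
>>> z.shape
()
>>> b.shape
(3, 3)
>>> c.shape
(3, 3)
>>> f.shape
(3, 3)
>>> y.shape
(5, 17)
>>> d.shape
(3, 3)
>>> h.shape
(5, 7)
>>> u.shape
(7, 7)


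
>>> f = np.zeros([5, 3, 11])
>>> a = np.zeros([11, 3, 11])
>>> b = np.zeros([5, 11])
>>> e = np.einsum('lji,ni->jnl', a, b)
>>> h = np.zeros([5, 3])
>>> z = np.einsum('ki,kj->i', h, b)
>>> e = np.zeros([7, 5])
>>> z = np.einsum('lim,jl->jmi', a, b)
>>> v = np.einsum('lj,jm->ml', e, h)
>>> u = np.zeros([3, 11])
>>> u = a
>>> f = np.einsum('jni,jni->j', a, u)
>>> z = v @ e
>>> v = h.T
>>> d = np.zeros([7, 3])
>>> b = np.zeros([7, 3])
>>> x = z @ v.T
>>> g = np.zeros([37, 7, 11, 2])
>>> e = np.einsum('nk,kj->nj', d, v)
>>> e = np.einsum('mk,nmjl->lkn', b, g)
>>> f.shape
(11,)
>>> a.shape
(11, 3, 11)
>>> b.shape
(7, 3)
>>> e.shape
(2, 3, 37)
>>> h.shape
(5, 3)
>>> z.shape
(3, 5)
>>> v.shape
(3, 5)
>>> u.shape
(11, 3, 11)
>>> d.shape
(7, 3)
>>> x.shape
(3, 3)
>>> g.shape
(37, 7, 11, 2)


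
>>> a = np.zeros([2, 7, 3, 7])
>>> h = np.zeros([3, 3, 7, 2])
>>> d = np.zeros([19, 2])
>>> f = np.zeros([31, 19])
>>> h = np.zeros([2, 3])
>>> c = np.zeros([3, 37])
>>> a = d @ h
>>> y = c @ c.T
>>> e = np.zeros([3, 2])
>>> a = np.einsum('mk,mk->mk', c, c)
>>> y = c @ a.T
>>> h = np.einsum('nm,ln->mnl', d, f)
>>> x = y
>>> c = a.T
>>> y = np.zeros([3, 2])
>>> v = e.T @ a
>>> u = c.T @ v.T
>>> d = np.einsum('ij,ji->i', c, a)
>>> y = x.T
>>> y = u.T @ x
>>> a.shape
(3, 37)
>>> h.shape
(2, 19, 31)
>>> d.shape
(37,)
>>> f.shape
(31, 19)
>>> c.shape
(37, 3)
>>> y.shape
(2, 3)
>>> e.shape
(3, 2)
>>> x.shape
(3, 3)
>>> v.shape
(2, 37)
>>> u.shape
(3, 2)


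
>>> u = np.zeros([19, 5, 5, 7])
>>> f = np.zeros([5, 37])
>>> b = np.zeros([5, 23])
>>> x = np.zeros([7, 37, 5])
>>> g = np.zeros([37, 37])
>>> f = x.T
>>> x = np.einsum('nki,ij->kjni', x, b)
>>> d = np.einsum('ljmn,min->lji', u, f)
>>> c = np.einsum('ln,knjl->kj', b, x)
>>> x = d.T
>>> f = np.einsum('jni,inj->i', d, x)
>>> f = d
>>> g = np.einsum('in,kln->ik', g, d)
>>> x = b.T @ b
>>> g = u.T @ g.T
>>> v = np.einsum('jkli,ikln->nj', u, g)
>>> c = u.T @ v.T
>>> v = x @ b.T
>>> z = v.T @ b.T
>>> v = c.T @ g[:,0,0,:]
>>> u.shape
(19, 5, 5, 7)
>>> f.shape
(19, 5, 37)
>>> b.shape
(5, 23)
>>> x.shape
(23, 23)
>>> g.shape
(7, 5, 5, 37)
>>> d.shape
(19, 5, 37)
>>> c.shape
(7, 5, 5, 37)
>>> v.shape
(37, 5, 5, 37)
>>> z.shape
(5, 5)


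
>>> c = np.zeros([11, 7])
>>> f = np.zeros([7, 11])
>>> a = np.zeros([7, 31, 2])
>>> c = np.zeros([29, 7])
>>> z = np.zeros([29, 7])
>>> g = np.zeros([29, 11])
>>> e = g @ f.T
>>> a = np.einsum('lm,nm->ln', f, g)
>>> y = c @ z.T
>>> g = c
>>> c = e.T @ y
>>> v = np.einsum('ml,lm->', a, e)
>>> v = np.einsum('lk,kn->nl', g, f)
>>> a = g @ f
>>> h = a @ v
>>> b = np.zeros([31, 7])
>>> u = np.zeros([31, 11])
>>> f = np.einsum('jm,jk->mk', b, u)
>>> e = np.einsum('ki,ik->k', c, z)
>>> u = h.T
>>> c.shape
(7, 29)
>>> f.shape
(7, 11)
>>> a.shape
(29, 11)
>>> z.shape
(29, 7)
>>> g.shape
(29, 7)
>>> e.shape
(7,)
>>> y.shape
(29, 29)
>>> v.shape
(11, 29)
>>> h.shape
(29, 29)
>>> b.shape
(31, 7)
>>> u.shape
(29, 29)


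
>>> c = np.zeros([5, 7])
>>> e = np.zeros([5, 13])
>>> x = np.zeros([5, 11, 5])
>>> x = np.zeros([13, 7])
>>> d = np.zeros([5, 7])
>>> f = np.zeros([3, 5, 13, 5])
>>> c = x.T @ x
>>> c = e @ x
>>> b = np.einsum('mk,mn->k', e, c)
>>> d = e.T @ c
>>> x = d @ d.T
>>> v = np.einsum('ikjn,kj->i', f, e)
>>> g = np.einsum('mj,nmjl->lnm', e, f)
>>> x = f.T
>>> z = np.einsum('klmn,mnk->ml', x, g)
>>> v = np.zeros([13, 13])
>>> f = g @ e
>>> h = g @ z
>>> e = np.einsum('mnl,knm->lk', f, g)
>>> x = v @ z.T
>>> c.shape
(5, 7)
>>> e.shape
(13, 5)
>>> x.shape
(13, 5)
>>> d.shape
(13, 7)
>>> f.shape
(5, 3, 13)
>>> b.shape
(13,)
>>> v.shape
(13, 13)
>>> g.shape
(5, 3, 5)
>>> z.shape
(5, 13)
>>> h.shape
(5, 3, 13)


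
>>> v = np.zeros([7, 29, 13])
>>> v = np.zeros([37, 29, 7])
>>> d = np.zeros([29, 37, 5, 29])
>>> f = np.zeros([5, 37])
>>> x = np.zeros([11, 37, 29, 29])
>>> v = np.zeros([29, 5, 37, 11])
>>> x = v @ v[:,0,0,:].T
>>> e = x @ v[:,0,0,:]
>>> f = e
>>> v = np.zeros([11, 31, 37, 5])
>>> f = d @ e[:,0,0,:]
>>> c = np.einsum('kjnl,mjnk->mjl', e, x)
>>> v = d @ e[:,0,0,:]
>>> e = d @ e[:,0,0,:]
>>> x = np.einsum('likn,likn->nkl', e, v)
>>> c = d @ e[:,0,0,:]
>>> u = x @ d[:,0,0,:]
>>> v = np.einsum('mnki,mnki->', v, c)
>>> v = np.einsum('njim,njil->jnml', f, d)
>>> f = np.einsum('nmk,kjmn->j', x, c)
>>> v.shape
(37, 29, 11, 29)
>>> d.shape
(29, 37, 5, 29)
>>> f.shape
(37,)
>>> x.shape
(11, 5, 29)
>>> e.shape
(29, 37, 5, 11)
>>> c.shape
(29, 37, 5, 11)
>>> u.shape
(11, 5, 29)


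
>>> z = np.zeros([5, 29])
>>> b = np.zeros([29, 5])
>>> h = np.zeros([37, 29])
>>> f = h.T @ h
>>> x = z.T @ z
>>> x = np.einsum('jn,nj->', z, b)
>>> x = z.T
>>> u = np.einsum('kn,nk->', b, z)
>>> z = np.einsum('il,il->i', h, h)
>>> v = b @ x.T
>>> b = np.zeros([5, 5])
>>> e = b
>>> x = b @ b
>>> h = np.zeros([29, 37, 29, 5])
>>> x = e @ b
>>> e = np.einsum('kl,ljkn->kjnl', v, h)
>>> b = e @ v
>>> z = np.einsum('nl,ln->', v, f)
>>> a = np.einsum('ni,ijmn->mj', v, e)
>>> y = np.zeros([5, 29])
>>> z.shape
()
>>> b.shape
(29, 37, 5, 29)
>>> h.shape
(29, 37, 29, 5)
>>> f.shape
(29, 29)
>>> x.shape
(5, 5)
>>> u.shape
()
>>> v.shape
(29, 29)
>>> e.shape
(29, 37, 5, 29)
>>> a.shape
(5, 37)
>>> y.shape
(5, 29)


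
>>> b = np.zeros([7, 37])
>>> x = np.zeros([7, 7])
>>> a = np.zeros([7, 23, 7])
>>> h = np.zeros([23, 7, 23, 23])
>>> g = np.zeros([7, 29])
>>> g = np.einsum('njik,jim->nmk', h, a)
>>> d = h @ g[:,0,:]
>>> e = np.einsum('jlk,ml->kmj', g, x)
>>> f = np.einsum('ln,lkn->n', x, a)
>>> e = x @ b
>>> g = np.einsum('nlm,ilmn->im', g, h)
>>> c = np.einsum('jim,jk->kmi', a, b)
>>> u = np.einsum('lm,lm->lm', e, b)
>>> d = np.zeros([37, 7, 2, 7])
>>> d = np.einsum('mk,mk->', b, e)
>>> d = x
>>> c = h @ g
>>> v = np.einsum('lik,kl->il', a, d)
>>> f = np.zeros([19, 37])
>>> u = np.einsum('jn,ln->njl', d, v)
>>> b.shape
(7, 37)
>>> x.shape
(7, 7)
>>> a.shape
(7, 23, 7)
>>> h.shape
(23, 7, 23, 23)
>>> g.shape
(23, 23)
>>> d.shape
(7, 7)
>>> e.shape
(7, 37)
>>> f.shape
(19, 37)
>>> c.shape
(23, 7, 23, 23)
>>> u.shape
(7, 7, 23)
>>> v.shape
(23, 7)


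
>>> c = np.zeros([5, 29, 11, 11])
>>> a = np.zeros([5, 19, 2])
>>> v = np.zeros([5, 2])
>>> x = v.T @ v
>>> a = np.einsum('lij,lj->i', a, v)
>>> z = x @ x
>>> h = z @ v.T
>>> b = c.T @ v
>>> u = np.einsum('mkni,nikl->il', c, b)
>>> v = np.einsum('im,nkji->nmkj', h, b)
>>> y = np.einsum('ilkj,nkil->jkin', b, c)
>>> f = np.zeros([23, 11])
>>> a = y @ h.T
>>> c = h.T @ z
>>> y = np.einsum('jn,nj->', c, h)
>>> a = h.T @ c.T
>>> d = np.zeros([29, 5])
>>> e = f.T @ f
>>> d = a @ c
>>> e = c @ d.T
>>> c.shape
(5, 2)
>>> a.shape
(5, 5)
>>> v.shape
(11, 5, 11, 29)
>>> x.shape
(2, 2)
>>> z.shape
(2, 2)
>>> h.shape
(2, 5)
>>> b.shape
(11, 11, 29, 2)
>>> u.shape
(11, 2)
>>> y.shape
()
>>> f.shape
(23, 11)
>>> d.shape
(5, 2)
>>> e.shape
(5, 5)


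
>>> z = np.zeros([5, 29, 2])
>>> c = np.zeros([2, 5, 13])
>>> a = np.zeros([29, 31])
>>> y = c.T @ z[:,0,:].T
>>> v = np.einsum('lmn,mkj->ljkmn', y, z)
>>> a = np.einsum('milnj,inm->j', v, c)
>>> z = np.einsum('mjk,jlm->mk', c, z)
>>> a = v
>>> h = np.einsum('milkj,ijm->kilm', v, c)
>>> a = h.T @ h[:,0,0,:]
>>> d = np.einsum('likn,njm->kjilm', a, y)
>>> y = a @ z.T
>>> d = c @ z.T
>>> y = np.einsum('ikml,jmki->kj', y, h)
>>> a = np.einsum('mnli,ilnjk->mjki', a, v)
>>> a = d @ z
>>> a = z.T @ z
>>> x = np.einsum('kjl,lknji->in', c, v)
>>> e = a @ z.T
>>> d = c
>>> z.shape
(2, 13)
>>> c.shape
(2, 5, 13)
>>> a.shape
(13, 13)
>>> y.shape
(29, 5)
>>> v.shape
(13, 2, 29, 5, 5)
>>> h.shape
(5, 2, 29, 13)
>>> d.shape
(2, 5, 13)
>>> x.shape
(5, 29)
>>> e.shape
(13, 2)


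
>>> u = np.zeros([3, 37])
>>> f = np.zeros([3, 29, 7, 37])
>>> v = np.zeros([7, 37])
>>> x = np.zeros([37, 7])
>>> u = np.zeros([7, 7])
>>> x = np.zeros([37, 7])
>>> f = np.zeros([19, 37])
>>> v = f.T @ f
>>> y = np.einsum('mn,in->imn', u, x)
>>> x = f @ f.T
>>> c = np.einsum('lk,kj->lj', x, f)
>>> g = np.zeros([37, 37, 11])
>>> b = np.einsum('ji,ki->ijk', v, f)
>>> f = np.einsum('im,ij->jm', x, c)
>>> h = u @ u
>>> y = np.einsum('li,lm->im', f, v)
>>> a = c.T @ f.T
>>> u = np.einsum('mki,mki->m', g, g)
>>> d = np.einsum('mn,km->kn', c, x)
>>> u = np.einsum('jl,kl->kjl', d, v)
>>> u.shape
(37, 19, 37)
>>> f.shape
(37, 19)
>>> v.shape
(37, 37)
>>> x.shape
(19, 19)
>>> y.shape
(19, 37)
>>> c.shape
(19, 37)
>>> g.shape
(37, 37, 11)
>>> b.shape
(37, 37, 19)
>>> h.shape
(7, 7)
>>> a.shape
(37, 37)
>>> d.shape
(19, 37)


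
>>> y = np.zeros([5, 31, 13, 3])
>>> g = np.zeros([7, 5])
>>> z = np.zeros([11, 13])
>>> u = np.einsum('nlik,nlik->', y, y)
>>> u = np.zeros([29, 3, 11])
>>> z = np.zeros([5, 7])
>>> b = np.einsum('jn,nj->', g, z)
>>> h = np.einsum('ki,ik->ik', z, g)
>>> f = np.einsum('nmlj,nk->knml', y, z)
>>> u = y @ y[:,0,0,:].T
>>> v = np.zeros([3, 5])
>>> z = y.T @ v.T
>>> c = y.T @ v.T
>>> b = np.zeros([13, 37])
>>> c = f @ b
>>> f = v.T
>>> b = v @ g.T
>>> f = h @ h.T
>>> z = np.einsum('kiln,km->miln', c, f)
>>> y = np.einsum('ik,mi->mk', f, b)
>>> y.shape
(3, 7)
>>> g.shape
(7, 5)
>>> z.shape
(7, 5, 31, 37)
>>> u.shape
(5, 31, 13, 5)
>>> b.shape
(3, 7)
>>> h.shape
(7, 5)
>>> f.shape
(7, 7)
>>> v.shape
(3, 5)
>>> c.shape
(7, 5, 31, 37)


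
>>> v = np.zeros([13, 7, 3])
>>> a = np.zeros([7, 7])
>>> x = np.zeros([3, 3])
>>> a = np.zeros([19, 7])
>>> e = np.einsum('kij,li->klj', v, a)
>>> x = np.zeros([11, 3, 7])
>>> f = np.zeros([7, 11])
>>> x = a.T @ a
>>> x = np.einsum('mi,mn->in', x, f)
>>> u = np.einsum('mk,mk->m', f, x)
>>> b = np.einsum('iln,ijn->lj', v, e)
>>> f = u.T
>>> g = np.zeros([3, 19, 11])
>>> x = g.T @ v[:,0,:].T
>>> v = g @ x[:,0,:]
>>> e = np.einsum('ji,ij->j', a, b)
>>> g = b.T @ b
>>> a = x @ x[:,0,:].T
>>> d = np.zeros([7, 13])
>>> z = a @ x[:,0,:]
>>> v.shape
(3, 19, 13)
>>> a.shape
(11, 19, 11)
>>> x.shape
(11, 19, 13)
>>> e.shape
(19,)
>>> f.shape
(7,)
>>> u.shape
(7,)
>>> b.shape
(7, 19)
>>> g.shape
(19, 19)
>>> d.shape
(7, 13)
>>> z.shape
(11, 19, 13)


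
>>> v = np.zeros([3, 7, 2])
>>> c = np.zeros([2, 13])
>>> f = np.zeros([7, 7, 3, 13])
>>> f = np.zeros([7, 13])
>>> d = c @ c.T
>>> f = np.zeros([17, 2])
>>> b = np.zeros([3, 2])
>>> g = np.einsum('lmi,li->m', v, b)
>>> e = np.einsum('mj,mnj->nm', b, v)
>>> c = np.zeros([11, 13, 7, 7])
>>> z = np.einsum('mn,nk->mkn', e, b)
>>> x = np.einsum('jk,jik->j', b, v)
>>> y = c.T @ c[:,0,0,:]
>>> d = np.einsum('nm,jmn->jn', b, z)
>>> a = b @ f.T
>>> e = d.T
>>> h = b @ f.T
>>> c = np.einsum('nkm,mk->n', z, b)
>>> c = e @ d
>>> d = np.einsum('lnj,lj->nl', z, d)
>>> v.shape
(3, 7, 2)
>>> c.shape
(3, 3)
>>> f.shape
(17, 2)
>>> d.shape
(2, 7)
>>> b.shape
(3, 2)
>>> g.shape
(7,)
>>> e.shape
(3, 7)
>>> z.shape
(7, 2, 3)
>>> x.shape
(3,)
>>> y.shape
(7, 7, 13, 7)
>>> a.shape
(3, 17)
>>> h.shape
(3, 17)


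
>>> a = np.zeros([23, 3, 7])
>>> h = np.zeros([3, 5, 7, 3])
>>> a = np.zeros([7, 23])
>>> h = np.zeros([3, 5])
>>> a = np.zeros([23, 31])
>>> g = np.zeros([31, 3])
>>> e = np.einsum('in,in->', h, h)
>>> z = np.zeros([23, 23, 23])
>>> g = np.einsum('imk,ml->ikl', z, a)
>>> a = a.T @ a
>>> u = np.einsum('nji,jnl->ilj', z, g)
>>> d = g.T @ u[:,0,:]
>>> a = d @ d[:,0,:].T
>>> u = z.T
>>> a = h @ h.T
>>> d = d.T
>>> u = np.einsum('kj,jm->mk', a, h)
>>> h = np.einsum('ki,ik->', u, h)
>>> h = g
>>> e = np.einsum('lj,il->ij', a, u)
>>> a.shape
(3, 3)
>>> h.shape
(23, 23, 31)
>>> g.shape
(23, 23, 31)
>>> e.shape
(5, 3)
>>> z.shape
(23, 23, 23)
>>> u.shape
(5, 3)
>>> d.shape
(23, 23, 31)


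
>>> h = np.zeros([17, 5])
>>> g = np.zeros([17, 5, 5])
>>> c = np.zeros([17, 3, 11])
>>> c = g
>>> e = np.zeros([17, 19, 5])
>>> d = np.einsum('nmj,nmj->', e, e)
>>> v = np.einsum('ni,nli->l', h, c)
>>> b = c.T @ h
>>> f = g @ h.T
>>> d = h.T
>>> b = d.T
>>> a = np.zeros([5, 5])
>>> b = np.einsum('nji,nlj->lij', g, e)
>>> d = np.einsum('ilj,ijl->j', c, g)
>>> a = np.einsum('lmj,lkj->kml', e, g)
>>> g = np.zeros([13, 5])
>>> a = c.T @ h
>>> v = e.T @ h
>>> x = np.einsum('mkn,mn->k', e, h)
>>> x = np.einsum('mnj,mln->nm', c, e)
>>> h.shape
(17, 5)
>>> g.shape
(13, 5)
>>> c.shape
(17, 5, 5)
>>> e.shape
(17, 19, 5)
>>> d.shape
(5,)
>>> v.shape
(5, 19, 5)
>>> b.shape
(19, 5, 5)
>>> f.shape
(17, 5, 17)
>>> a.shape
(5, 5, 5)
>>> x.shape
(5, 17)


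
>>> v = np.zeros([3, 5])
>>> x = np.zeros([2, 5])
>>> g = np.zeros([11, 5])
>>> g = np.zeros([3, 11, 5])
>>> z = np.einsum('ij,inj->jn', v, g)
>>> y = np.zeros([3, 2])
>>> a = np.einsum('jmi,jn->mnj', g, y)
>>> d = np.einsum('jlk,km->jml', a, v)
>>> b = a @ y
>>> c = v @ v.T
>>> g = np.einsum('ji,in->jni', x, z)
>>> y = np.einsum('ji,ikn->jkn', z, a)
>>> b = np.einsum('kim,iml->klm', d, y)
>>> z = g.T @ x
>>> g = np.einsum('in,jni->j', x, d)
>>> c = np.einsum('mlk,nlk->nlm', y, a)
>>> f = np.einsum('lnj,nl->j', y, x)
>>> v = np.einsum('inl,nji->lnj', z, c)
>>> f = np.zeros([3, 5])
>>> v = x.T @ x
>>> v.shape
(5, 5)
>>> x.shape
(2, 5)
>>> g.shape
(11,)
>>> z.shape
(5, 11, 5)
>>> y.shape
(5, 2, 3)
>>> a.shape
(11, 2, 3)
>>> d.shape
(11, 5, 2)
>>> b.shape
(11, 3, 2)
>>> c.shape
(11, 2, 5)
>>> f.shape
(3, 5)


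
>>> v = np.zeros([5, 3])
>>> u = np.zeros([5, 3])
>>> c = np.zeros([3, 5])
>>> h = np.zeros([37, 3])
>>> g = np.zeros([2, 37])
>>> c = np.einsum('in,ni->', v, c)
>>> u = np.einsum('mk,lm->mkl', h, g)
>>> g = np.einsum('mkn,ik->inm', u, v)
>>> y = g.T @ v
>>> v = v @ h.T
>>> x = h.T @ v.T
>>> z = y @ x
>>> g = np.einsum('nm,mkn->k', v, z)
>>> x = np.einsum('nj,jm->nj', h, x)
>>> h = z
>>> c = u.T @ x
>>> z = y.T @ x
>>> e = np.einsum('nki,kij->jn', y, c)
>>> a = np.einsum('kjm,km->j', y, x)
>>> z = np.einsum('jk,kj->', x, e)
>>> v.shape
(5, 37)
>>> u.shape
(37, 3, 2)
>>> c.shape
(2, 3, 3)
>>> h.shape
(37, 2, 5)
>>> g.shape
(2,)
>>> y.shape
(37, 2, 3)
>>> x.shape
(37, 3)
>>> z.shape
()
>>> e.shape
(3, 37)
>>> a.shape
(2,)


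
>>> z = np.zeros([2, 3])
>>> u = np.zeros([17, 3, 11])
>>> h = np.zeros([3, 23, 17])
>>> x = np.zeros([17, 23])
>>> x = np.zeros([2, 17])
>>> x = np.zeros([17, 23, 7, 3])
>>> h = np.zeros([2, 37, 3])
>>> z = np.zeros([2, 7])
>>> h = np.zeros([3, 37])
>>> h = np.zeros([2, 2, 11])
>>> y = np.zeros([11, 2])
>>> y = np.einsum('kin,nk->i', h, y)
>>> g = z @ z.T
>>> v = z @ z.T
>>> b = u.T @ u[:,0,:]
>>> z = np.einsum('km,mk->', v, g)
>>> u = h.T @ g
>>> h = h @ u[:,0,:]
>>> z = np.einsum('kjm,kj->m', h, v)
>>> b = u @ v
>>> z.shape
(2,)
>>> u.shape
(11, 2, 2)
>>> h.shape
(2, 2, 2)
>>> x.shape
(17, 23, 7, 3)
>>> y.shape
(2,)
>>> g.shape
(2, 2)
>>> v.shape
(2, 2)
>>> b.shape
(11, 2, 2)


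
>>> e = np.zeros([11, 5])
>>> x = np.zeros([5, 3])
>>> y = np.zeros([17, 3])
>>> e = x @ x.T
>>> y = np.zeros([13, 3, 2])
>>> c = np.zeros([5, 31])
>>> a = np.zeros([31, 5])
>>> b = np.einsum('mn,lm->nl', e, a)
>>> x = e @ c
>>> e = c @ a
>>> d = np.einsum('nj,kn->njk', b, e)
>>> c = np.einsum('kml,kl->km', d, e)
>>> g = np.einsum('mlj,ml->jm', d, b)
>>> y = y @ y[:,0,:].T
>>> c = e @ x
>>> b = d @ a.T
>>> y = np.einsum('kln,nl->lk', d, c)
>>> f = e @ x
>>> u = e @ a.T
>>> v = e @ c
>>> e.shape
(5, 5)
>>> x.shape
(5, 31)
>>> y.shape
(31, 5)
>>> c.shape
(5, 31)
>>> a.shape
(31, 5)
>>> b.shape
(5, 31, 31)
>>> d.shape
(5, 31, 5)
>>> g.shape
(5, 5)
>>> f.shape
(5, 31)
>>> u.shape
(5, 31)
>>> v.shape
(5, 31)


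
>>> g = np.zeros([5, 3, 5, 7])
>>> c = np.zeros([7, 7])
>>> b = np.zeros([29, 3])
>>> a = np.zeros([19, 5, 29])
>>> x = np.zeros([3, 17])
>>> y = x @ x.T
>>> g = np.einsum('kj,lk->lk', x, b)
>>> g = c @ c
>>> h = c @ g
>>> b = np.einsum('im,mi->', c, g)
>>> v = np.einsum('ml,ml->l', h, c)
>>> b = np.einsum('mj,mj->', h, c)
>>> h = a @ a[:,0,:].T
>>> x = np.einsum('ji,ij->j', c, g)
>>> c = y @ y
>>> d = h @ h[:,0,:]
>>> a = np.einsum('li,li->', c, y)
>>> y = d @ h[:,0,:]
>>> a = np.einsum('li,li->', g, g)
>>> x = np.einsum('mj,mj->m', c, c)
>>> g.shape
(7, 7)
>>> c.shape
(3, 3)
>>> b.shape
()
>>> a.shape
()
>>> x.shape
(3,)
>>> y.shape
(19, 5, 19)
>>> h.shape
(19, 5, 19)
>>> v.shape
(7,)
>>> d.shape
(19, 5, 19)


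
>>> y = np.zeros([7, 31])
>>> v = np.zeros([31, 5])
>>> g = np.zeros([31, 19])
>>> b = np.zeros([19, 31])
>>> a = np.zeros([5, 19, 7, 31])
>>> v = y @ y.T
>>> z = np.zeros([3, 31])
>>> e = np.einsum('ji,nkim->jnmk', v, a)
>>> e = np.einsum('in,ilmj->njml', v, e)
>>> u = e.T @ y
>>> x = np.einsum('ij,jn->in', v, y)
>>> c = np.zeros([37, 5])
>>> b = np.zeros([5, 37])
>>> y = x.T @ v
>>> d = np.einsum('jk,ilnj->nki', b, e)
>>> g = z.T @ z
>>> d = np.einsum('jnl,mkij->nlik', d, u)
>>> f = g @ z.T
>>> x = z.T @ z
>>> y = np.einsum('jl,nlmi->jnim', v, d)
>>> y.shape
(7, 37, 31, 19)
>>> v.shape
(7, 7)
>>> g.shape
(31, 31)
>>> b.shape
(5, 37)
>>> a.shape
(5, 19, 7, 31)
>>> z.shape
(3, 31)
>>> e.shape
(7, 19, 31, 5)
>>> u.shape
(5, 31, 19, 31)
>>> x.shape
(31, 31)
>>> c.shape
(37, 5)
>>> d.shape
(37, 7, 19, 31)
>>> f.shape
(31, 3)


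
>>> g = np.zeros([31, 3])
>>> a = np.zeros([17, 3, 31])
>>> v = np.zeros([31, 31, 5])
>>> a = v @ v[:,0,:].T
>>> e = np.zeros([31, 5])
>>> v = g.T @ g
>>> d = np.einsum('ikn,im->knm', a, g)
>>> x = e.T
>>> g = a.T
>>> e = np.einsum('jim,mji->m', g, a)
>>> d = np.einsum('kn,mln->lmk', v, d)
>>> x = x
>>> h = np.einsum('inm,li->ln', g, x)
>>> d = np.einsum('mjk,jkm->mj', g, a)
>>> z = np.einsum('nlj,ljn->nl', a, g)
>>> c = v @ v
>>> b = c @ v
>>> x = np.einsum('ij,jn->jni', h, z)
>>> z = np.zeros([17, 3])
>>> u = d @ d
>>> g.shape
(31, 31, 31)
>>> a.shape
(31, 31, 31)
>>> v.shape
(3, 3)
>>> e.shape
(31,)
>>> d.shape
(31, 31)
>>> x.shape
(31, 31, 5)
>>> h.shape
(5, 31)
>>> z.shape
(17, 3)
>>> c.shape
(3, 3)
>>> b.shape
(3, 3)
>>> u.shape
(31, 31)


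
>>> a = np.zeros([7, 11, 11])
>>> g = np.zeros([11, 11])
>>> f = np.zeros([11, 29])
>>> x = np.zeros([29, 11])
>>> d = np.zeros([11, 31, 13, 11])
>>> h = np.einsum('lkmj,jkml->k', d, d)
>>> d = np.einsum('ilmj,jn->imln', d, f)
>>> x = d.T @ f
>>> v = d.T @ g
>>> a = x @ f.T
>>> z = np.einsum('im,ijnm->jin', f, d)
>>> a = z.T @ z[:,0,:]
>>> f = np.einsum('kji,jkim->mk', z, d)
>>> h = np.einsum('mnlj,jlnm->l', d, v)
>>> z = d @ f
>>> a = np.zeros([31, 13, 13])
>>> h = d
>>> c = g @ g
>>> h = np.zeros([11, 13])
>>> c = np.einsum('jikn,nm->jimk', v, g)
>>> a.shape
(31, 13, 13)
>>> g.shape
(11, 11)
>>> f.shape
(29, 13)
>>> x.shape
(29, 31, 13, 29)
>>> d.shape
(11, 13, 31, 29)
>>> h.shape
(11, 13)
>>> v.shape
(29, 31, 13, 11)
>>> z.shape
(11, 13, 31, 13)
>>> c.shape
(29, 31, 11, 13)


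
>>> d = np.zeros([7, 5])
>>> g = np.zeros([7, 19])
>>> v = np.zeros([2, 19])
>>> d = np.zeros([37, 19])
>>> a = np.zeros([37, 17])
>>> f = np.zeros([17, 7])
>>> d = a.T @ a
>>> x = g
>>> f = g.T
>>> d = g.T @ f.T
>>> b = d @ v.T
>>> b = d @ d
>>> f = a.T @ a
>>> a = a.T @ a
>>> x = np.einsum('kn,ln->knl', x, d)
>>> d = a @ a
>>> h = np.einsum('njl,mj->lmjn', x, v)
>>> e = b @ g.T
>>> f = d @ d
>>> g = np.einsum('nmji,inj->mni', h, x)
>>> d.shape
(17, 17)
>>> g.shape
(2, 19, 7)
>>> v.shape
(2, 19)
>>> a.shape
(17, 17)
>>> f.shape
(17, 17)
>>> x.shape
(7, 19, 19)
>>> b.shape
(19, 19)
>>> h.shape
(19, 2, 19, 7)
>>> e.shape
(19, 7)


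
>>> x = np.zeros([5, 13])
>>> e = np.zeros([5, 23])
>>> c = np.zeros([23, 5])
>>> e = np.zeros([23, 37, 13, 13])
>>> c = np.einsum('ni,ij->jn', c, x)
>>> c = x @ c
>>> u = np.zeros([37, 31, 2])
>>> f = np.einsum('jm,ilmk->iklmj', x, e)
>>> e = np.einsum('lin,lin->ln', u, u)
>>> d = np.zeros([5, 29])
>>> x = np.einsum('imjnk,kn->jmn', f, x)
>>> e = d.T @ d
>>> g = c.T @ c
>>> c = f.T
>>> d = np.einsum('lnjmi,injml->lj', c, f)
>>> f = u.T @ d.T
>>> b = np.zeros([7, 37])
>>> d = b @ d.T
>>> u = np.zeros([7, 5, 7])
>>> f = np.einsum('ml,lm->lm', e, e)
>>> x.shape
(37, 13, 13)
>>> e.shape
(29, 29)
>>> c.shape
(5, 13, 37, 13, 23)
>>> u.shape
(7, 5, 7)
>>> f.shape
(29, 29)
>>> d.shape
(7, 5)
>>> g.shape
(23, 23)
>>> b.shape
(7, 37)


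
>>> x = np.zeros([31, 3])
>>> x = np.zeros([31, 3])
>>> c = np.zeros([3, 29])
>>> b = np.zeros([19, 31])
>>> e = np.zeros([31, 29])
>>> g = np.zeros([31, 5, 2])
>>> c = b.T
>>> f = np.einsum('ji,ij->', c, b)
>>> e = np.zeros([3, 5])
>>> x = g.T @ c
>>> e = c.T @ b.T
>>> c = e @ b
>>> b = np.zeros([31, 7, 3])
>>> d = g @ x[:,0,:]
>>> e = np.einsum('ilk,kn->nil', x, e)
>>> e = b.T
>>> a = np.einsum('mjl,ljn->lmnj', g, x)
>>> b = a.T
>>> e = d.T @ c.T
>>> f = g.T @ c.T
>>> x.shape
(2, 5, 19)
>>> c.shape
(19, 31)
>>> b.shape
(5, 19, 31, 2)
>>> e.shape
(19, 5, 19)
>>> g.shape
(31, 5, 2)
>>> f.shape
(2, 5, 19)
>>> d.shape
(31, 5, 19)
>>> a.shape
(2, 31, 19, 5)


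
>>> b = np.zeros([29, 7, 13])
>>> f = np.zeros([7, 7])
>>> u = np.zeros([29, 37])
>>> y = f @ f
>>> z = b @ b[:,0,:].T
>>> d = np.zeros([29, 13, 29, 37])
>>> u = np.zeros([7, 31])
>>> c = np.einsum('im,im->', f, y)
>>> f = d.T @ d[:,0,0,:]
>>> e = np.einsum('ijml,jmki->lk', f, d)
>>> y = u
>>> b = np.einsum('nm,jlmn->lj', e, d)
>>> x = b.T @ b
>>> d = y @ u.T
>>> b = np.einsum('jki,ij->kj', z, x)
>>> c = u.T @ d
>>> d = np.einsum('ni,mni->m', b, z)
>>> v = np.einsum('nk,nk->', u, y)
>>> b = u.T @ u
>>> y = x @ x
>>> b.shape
(31, 31)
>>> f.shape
(37, 29, 13, 37)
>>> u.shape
(7, 31)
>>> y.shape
(29, 29)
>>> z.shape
(29, 7, 29)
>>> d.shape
(29,)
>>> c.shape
(31, 7)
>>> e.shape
(37, 29)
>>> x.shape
(29, 29)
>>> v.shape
()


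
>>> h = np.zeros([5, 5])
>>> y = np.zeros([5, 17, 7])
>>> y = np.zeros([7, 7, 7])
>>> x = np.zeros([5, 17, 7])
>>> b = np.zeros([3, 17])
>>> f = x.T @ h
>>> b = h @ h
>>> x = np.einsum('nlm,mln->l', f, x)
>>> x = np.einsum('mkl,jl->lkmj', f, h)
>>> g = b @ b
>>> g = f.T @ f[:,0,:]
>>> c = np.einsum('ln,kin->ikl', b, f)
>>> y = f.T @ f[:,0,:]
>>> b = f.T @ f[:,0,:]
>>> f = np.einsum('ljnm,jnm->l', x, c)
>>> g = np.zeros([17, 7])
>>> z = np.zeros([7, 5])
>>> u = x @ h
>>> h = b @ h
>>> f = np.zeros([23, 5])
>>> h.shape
(5, 17, 5)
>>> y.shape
(5, 17, 5)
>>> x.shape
(5, 17, 7, 5)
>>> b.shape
(5, 17, 5)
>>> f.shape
(23, 5)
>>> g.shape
(17, 7)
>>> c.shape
(17, 7, 5)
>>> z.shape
(7, 5)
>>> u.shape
(5, 17, 7, 5)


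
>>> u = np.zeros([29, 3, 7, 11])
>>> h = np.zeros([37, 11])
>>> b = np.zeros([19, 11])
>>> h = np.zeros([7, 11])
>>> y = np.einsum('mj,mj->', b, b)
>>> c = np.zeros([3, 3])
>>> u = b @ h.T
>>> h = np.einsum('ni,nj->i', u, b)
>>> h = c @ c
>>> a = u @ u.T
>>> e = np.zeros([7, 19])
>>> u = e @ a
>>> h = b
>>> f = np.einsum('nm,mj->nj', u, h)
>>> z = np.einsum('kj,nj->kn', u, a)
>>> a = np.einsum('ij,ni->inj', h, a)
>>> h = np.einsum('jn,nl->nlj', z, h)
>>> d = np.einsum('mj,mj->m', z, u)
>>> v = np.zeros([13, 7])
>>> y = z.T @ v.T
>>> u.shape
(7, 19)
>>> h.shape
(19, 11, 7)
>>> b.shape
(19, 11)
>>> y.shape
(19, 13)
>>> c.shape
(3, 3)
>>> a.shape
(19, 19, 11)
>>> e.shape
(7, 19)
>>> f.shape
(7, 11)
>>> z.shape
(7, 19)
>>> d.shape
(7,)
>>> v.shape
(13, 7)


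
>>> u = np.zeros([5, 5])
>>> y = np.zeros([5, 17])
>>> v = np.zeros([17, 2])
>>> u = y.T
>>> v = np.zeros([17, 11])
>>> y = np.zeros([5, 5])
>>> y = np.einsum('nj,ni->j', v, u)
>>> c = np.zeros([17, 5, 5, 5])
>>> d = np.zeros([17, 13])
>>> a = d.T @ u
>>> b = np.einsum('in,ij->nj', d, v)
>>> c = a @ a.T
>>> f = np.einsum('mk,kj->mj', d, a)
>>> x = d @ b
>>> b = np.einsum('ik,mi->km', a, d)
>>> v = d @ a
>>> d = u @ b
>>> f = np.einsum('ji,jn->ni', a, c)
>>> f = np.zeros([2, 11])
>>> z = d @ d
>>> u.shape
(17, 5)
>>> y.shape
(11,)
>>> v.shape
(17, 5)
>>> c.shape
(13, 13)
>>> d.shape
(17, 17)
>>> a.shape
(13, 5)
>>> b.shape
(5, 17)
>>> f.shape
(2, 11)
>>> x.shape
(17, 11)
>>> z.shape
(17, 17)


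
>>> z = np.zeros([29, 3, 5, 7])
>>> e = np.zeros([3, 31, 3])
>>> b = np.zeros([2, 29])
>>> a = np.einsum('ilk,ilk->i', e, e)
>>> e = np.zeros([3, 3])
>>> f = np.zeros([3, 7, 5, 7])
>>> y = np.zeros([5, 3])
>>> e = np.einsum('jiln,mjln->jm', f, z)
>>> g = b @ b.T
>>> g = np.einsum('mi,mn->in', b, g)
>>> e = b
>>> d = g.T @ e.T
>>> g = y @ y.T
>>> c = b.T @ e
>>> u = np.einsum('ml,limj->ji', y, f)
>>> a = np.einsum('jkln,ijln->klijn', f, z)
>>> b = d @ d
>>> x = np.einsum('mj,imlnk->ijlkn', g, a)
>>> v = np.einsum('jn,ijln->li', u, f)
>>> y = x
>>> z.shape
(29, 3, 5, 7)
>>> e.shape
(2, 29)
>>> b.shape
(2, 2)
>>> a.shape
(7, 5, 29, 3, 7)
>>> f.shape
(3, 7, 5, 7)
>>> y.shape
(7, 5, 29, 7, 3)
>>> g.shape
(5, 5)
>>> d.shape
(2, 2)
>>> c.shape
(29, 29)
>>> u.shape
(7, 7)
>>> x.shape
(7, 5, 29, 7, 3)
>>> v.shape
(5, 3)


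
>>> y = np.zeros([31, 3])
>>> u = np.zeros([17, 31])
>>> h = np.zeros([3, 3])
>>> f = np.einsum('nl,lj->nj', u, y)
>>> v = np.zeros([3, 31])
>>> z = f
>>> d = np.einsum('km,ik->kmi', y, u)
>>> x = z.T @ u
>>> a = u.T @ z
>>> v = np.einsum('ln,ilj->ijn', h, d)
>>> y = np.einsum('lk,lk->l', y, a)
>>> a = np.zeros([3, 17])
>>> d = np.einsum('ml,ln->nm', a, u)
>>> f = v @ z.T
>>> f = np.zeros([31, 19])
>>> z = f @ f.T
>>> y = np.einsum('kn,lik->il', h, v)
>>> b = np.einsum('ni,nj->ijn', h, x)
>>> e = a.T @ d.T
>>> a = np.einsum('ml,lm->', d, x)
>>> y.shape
(17, 31)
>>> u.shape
(17, 31)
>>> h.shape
(3, 3)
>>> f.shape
(31, 19)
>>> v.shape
(31, 17, 3)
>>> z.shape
(31, 31)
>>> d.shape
(31, 3)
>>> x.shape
(3, 31)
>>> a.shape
()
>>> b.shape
(3, 31, 3)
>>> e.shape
(17, 31)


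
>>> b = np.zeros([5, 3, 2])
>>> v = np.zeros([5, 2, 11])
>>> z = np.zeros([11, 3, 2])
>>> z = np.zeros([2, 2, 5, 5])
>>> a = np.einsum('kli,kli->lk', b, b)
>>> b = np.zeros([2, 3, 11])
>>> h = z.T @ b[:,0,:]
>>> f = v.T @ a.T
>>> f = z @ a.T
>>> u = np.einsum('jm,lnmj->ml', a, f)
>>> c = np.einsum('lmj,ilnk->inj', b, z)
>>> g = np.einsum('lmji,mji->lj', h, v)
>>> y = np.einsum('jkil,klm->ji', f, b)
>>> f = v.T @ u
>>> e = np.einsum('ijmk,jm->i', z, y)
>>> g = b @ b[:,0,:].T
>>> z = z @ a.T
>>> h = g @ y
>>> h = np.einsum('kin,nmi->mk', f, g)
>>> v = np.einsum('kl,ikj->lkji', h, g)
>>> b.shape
(2, 3, 11)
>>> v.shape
(11, 3, 2, 2)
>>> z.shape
(2, 2, 5, 3)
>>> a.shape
(3, 5)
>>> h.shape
(3, 11)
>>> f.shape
(11, 2, 2)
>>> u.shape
(5, 2)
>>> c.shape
(2, 5, 11)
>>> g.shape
(2, 3, 2)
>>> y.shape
(2, 5)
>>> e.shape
(2,)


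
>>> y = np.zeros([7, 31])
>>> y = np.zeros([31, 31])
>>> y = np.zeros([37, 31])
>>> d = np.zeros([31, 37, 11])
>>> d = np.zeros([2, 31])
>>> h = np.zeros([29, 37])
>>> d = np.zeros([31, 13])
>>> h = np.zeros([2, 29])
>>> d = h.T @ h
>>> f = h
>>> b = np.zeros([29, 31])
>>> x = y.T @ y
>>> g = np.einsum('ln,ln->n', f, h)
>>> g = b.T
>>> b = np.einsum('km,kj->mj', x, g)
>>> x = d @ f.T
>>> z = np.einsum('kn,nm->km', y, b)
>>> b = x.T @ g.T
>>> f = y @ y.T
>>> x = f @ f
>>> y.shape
(37, 31)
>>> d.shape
(29, 29)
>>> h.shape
(2, 29)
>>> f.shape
(37, 37)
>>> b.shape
(2, 31)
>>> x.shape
(37, 37)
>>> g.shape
(31, 29)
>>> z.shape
(37, 29)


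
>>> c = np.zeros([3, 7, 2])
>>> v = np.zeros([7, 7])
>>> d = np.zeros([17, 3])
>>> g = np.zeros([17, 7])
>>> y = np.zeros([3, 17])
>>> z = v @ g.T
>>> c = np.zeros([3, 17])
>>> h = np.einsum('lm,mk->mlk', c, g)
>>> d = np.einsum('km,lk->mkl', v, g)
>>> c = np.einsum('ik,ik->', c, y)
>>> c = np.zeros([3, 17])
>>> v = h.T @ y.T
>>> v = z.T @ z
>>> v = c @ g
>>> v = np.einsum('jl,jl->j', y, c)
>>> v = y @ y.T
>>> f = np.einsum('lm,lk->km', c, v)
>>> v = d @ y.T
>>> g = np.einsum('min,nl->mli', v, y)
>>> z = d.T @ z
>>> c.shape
(3, 17)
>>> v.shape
(7, 7, 3)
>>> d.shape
(7, 7, 17)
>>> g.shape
(7, 17, 7)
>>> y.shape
(3, 17)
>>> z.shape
(17, 7, 17)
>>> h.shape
(17, 3, 7)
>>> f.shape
(3, 17)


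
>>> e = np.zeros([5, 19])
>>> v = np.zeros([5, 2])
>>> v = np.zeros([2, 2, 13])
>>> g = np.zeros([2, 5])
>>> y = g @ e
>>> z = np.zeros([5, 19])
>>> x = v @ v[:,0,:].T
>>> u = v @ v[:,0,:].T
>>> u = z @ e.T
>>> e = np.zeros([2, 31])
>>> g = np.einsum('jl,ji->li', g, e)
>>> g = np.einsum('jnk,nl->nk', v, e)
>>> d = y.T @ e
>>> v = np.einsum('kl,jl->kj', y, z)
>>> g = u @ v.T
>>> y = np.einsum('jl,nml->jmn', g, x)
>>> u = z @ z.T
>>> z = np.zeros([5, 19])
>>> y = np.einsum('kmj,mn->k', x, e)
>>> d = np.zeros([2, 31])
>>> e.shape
(2, 31)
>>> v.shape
(2, 5)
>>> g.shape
(5, 2)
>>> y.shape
(2,)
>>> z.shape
(5, 19)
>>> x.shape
(2, 2, 2)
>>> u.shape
(5, 5)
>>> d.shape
(2, 31)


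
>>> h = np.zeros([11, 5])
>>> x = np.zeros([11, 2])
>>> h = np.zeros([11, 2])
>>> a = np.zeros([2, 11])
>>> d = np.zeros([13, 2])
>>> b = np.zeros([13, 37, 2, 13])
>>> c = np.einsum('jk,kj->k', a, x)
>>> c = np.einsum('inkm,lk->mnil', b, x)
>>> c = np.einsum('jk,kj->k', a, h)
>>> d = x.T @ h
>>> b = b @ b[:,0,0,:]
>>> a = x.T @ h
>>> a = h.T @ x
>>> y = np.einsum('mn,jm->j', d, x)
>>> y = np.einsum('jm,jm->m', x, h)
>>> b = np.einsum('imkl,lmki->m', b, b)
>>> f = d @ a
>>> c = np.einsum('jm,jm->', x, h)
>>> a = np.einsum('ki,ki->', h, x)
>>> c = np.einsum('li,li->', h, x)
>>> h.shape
(11, 2)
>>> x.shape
(11, 2)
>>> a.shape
()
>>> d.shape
(2, 2)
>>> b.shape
(37,)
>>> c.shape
()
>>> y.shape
(2,)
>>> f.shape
(2, 2)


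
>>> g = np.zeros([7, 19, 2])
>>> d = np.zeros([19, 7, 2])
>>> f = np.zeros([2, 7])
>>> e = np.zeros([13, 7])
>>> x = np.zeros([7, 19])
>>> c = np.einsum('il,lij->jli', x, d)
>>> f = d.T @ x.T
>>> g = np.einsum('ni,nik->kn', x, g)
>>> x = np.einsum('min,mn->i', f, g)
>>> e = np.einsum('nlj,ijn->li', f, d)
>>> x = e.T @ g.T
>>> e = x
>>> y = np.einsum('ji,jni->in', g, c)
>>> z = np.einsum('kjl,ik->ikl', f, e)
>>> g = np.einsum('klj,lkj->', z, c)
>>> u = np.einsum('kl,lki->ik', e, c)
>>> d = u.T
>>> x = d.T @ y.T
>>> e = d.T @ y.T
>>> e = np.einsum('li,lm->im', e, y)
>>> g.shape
()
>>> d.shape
(19, 7)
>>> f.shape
(2, 7, 7)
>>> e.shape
(7, 19)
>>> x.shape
(7, 7)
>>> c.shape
(2, 19, 7)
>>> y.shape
(7, 19)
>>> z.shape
(19, 2, 7)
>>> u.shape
(7, 19)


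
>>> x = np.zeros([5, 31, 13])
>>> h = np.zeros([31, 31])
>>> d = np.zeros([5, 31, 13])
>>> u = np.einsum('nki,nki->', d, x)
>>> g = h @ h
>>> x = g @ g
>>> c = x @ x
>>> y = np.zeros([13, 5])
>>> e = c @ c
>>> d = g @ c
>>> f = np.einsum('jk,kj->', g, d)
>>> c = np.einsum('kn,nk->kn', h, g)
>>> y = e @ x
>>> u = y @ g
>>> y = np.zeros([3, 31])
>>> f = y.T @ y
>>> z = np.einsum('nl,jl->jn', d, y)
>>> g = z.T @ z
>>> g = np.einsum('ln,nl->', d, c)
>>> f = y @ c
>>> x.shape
(31, 31)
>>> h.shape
(31, 31)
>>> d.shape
(31, 31)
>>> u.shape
(31, 31)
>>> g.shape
()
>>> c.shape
(31, 31)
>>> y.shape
(3, 31)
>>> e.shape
(31, 31)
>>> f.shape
(3, 31)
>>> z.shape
(3, 31)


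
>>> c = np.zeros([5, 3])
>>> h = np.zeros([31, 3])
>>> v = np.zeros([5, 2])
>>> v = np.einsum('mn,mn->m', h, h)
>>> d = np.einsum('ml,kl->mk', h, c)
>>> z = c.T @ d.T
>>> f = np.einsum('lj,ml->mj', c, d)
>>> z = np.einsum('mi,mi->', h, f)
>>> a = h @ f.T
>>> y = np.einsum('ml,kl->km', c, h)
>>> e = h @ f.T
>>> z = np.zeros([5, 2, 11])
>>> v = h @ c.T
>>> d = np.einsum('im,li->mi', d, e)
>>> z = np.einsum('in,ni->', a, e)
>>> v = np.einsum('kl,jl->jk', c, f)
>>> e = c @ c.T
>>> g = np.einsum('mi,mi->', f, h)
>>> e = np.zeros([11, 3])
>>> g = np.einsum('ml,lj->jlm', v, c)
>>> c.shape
(5, 3)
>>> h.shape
(31, 3)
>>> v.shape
(31, 5)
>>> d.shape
(5, 31)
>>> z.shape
()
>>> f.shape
(31, 3)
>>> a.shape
(31, 31)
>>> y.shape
(31, 5)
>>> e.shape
(11, 3)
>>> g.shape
(3, 5, 31)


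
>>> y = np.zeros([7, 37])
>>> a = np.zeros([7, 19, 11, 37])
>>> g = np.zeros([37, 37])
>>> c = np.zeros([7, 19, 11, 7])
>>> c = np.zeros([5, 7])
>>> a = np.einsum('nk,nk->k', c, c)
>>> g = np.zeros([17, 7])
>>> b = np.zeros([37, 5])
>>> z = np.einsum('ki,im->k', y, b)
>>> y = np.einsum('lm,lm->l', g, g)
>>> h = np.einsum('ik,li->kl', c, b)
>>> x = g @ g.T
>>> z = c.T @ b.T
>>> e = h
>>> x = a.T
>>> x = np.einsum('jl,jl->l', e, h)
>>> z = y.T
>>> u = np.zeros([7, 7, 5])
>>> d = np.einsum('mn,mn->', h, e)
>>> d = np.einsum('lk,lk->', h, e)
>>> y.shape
(17,)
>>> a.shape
(7,)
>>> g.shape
(17, 7)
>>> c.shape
(5, 7)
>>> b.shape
(37, 5)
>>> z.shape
(17,)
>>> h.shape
(7, 37)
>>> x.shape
(37,)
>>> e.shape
(7, 37)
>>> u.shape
(7, 7, 5)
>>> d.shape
()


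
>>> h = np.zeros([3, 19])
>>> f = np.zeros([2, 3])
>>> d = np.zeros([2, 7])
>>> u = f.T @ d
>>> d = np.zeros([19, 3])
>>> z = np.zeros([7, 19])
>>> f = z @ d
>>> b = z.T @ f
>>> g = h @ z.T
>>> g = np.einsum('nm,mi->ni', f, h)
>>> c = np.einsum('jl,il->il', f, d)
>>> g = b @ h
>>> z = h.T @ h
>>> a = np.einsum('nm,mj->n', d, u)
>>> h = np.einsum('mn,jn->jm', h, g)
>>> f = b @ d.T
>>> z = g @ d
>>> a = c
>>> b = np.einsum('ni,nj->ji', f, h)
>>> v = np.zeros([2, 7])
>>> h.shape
(19, 3)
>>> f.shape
(19, 19)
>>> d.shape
(19, 3)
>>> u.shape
(3, 7)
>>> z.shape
(19, 3)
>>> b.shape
(3, 19)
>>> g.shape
(19, 19)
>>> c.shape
(19, 3)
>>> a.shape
(19, 3)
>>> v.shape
(2, 7)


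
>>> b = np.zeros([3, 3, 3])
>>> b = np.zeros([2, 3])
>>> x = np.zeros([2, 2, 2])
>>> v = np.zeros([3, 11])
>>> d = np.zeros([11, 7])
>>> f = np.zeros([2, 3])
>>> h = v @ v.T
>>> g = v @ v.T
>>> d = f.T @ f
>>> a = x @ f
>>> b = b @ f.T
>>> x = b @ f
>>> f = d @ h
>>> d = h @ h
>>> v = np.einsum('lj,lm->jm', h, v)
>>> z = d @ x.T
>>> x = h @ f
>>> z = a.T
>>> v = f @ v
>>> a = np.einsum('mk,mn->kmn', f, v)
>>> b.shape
(2, 2)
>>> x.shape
(3, 3)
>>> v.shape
(3, 11)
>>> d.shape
(3, 3)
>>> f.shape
(3, 3)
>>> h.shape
(3, 3)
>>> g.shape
(3, 3)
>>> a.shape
(3, 3, 11)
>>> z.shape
(3, 2, 2)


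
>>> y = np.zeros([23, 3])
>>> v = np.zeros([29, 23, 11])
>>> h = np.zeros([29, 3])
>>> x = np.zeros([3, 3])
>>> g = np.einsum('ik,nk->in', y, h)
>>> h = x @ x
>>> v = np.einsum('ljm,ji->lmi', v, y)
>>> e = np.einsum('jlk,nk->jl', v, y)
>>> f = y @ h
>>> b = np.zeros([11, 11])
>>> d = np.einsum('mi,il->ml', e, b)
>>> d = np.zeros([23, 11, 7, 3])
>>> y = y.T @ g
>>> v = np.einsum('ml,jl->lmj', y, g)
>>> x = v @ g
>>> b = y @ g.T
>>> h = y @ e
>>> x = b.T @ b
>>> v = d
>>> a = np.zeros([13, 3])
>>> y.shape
(3, 29)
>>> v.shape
(23, 11, 7, 3)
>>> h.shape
(3, 11)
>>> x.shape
(23, 23)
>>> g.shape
(23, 29)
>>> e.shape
(29, 11)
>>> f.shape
(23, 3)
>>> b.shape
(3, 23)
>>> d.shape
(23, 11, 7, 3)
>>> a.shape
(13, 3)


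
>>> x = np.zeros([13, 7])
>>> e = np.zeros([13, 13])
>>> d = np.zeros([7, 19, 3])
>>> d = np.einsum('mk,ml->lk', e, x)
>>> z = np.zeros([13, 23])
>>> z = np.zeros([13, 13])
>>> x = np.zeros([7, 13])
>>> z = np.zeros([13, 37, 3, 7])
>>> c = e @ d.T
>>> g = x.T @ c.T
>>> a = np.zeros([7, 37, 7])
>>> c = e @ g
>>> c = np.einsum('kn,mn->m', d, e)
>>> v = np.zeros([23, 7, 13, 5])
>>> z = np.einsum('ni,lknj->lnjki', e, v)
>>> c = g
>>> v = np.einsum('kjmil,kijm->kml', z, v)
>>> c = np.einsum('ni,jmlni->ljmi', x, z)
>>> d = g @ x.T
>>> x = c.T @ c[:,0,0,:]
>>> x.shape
(13, 13, 23, 13)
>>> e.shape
(13, 13)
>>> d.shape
(13, 7)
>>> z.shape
(23, 13, 5, 7, 13)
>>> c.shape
(5, 23, 13, 13)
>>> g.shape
(13, 13)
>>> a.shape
(7, 37, 7)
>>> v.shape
(23, 5, 13)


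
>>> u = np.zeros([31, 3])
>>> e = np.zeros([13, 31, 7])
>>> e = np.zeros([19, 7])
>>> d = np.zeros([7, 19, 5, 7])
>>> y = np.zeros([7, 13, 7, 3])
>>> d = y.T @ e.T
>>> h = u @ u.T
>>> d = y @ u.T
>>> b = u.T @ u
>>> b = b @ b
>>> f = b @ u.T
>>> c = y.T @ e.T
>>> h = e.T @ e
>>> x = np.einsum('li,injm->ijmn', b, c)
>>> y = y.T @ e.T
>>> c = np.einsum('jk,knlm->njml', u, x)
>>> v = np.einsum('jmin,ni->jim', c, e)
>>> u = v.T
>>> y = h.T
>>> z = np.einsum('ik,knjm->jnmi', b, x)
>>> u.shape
(31, 7, 13)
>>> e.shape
(19, 7)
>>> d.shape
(7, 13, 7, 31)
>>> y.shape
(7, 7)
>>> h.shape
(7, 7)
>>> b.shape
(3, 3)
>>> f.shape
(3, 31)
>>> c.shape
(13, 31, 7, 19)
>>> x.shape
(3, 13, 19, 7)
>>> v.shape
(13, 7, 31)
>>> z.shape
(19, 13, 7, 3)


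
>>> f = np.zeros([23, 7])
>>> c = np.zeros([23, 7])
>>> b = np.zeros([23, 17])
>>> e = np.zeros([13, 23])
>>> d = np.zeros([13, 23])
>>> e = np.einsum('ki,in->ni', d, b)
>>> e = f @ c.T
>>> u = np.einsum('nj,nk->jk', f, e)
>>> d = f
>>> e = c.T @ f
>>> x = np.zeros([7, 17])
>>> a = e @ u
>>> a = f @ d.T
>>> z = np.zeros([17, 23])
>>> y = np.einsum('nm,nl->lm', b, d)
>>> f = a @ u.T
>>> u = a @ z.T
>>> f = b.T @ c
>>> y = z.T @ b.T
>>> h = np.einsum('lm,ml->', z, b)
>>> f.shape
(17, 7)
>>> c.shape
(23, 7)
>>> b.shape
(23, 17)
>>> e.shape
(7, 7)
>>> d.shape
(23, 7)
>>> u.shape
(23, 17)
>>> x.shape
(7, 17)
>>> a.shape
(23, 23)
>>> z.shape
(17, 23)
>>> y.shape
(23, 23)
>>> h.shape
()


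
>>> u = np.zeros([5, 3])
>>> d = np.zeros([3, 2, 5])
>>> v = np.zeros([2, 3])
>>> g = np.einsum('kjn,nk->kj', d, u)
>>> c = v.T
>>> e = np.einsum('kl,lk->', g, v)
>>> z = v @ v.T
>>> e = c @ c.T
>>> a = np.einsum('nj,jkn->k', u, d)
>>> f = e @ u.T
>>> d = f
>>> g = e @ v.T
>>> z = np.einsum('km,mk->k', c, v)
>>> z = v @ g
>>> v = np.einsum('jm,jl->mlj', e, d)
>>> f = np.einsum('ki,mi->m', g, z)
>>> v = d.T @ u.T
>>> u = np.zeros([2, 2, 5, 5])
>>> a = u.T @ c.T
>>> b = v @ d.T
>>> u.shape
(2, 2, 5, 5)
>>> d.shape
(3, 5)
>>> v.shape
(5, 5)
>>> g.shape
(3, 2)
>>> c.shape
(3, 2)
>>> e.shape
(3, 3)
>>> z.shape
(2, 2)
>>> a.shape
(5, 5, 2, 3)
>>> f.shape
(2,)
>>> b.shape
(5, 3)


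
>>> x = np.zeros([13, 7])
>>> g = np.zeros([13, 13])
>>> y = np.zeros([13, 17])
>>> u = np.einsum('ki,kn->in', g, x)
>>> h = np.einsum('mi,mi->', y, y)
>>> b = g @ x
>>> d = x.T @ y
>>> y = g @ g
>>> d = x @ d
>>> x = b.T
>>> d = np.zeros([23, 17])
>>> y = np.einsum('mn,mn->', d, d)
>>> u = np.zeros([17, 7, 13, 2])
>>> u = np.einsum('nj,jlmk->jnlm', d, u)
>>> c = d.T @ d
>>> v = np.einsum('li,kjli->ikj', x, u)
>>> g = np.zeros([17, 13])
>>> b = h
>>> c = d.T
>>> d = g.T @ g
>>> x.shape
(7, 13)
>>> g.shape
(17, 13)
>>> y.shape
()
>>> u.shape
(17, 23, 7, 13)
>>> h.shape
()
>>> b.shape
()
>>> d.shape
(13, 13)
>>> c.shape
(17, 23)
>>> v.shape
(13, 17, 23)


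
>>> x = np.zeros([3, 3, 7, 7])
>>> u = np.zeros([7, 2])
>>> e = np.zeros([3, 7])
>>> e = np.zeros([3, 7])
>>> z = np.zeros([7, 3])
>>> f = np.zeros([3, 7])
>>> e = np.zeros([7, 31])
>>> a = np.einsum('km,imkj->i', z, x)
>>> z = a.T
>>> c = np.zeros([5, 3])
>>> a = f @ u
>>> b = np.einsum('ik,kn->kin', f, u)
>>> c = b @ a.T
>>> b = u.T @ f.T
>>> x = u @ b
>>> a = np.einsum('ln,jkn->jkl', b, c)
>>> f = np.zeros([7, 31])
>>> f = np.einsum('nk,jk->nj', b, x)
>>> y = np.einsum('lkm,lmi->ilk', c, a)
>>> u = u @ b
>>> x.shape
(7, 3)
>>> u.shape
(7, 3)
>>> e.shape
(7, 31)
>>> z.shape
(3,)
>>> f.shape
(2, 7)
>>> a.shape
(7, 3, 2)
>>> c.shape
(7, 3, 3)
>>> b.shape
(2, 3)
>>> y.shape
(2, 7, 3)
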